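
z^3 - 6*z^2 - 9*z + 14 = (z - 7)*(z - 1)*(z + 2)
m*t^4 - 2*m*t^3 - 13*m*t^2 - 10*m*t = t*(t - 5)*(t + 2)*(m*t + m)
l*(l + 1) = l^2 + l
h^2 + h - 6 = (h - 2)*(h + 3)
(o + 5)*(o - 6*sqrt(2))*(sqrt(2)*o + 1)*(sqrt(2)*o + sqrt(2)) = 2*o^4 - 11*sqrt(2)*o^3 + 12*o^3 - 66*sqrt(2)*o^2 - 2*o^2 - 55*sqrt(2)*o - 72*o - 60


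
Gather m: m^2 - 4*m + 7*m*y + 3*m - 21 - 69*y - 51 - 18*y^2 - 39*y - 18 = m^2 + m*(7*y - 1) - 18*y^2 - 108*y - 90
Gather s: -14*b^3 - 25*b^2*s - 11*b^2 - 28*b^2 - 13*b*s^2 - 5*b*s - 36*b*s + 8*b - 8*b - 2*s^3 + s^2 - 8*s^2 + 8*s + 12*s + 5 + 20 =-14*b^3 - 39*b^2 - 2*s^3 + s^2*(-13*b - 7) + s*(-25*b^2 - 41*b + 20) + 25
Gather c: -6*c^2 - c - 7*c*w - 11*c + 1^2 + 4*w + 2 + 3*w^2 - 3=-6*c^2 + c*(-7*w - 12) + 3*w^2 + 4*w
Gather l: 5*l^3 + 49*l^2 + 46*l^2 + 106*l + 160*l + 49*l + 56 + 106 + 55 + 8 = 5*l^3 + 95*l^2 + 315*l + 225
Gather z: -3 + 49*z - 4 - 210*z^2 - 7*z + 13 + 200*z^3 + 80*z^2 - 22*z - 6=200*z^3 - 130*z^2 + 20*z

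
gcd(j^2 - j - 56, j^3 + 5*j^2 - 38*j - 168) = j + 7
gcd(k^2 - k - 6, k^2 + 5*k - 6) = 1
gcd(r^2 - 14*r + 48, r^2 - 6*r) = r - 6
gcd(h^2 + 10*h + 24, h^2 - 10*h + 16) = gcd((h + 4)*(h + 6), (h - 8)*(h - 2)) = 1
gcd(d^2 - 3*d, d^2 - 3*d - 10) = 1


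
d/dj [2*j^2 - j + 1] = 4*j - 1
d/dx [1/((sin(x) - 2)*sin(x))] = 2*(1 - sin(x))*cos(x)/((sin(x) - 2)^2*sin(x)^2)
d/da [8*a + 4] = 8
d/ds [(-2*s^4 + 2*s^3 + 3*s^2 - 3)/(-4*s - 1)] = 2*(12*s^4 - 4*s^3 - 9*s^2 - 3*s - 6)/(16*s^2 + 8*s + 1)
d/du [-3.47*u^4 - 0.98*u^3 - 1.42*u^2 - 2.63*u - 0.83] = -13.88*u^3 - 2.94*u^2 - 2.84*u - 2.63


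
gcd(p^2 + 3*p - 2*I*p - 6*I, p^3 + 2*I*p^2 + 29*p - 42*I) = p - 2*I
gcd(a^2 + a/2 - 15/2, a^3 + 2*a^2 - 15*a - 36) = a + 3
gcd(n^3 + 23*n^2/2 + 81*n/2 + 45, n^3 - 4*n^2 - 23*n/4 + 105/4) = n + 5/2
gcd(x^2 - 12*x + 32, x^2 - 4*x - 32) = x - 8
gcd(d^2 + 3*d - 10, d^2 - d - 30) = d + 5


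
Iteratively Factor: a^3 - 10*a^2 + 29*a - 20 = (a - 4)*(a^2 - 6*a + 5) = (a - 4)*(a - 1)*(a - 5)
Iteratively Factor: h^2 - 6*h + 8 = (h - 2)*(h - 4)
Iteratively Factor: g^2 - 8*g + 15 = (g - 3)*(g - 5)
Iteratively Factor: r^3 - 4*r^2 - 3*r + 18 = (r + 2)*(r^2 - 6*r + 9) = (r - 3)*(r + 2)*(r - 3)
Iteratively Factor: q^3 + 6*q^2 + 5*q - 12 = (q + 4)*(q^2 + 2*q - 3) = (q + 3)*(q + 4)*(q - 1)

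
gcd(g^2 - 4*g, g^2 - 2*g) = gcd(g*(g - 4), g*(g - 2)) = g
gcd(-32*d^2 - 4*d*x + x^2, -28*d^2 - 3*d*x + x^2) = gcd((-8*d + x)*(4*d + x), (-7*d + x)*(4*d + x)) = 4*d + x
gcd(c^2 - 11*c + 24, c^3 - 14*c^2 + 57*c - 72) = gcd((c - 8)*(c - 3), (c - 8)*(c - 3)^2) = c^2 - 11*c + 24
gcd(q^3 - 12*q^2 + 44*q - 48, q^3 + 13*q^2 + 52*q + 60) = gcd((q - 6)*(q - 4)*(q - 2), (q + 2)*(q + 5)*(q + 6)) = 1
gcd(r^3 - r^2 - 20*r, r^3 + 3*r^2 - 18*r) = r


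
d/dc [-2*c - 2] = -2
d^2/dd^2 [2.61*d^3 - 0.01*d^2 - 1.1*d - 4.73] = 15.66*d - 0.02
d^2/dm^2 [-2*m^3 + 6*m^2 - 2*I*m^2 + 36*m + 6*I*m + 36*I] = -12*m + 12 - 4*I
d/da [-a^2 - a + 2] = -2*a - 1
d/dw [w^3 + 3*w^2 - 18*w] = 3*w^2 + 6*w - 18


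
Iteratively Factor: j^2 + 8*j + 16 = (j + 4)*(j + 4)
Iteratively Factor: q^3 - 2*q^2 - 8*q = (q)*(q^2 - 2*q - 8) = q*(q - 4)*(q + 2)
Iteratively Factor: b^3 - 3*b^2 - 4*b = (b)*(b^2 - 3*b - 4) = b*(b + 1)*(b - 4)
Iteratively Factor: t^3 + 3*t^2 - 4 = (t - 1)*(t^2 + 4*t + 4) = (t - 1)*(t + 2)*(t + 2)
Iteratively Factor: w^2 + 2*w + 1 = (w + 1)*(w + 1)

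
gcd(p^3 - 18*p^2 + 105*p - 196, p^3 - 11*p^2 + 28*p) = p^2 - 11*p + 28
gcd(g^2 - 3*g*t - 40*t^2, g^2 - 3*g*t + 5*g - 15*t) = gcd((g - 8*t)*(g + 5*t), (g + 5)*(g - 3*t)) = 1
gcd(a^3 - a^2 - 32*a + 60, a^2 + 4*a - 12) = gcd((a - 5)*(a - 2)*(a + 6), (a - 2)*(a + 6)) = a^2 + 4*a - 12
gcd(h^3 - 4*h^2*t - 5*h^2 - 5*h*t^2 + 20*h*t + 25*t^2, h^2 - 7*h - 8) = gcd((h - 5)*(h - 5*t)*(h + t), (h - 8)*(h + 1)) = 1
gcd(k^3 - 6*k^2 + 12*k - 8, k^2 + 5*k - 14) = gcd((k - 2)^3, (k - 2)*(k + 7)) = k - 2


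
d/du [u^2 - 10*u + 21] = 2*u - 10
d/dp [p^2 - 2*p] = 2*p - 2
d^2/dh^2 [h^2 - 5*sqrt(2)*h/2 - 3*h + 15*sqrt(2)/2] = 2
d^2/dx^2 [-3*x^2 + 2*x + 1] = -6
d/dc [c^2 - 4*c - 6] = 2*c - 4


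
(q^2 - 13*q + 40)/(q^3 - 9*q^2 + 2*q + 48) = (q - 5)/(q^2 - q - 6)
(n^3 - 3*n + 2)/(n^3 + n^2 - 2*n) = (n - 1)/n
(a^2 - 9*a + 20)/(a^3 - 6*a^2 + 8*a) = (a - 5)/(a*(a - 2))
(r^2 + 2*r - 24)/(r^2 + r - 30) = (r - 4)/(r - 5)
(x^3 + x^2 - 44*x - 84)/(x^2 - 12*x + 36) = (x^3 + x^2 - 44*x - 84)/(x^2 - 12*x + 36)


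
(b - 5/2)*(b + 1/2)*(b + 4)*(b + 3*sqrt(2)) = b^4 + 2*b^3 + 3*sqrt(2)*b^3 - 37*b^2/4 + 6*sqrt(2)*b^2 - 111*sqrt(2)*b/4 - 5*b - 15*sqrt(2)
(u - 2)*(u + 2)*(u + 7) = u^3 + 7*u^2 - 4*u - 28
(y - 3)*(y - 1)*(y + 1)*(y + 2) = y^4 - y^3 - 7*y^2 + y + 6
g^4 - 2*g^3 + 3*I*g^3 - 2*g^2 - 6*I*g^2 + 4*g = g*(g - 2)*(g + I)*(g + 2*I)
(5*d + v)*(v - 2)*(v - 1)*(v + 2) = 5*d*v^3 - 5*d*v^2 - 20*d*v + 20*d + v^4 - v^3 - 4*v^2 + 4*v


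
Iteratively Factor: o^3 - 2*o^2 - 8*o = (o)*(o^2 - 2*o - 8) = o*(o - 4)*(o + 2)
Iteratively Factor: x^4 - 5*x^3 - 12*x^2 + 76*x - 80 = (x - 2)*(x^3 - 3*x^2 - 18*x + 40) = (x - 2)*(x + 4)*(x^2 - 7*x + 10) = (x - 5)*(x - 2)*(x + 4)*(x - 2)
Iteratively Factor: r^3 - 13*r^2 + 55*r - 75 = (r - 5)*(r^2 - 8*r + 15) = (r - 5)^2*(r - 3)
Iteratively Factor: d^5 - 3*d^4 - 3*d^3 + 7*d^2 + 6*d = (d - 3)*(d^4 - 3*d^2 - 2*d) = (d - 3)*(d + 1)*(d^3 - d^2 - 2*d) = (d - 3)*(d + 1)^2*(d^2 - 2*d) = (d - 3)*(d - 2)*(d + 1)^2*(d)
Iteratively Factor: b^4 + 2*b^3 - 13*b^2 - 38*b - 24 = (b - 4)*(b^3 + 6*b^2 + 11*b + 6) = (b - 4)*(b + 1)*(b^2 + 5*b + 6) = (b - 4)*(b + 1)*(b + 2)*(b + 3)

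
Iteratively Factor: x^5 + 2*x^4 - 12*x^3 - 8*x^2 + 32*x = (x + 2)*(x^4 - 12*x^2 + 16*x) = (x + 2)*(x + 4)*(x^3 - 4*x^2 + 4*x) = (x - 2)*(x + 2)*(x + 4)*(x^2 - 2*x) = (x - 2)^2*(x + 2)*(x + 4)*(x)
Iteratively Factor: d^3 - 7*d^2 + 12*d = (d - 3)*(d^2 - 4*d) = (d - 4)*(d - 3)*(d)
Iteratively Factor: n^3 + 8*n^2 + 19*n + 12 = (n + 3)*(n^2 + 5*n + 4) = (n + 3)*(n + 4)*(n + 1)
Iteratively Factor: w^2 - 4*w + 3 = (w - 1)*(w - 3)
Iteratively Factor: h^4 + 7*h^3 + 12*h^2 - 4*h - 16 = (h + 4)*(h^3 + 3*h^2 - 4) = (h - 1)*(h + 4)*(h^2 + 4*h + 4) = (h - 1)*(h + 2)*(h + 4)*(h + 2)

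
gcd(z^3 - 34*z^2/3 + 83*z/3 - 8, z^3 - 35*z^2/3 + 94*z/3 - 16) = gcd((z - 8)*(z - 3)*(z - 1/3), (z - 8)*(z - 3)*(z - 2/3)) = z^2 - 11*z + 24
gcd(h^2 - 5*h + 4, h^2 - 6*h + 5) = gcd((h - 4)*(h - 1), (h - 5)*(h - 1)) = h - 1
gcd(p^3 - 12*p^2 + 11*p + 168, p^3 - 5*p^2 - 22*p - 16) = p - 8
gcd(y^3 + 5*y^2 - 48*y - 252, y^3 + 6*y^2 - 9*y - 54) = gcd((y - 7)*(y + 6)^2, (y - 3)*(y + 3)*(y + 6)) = y + 6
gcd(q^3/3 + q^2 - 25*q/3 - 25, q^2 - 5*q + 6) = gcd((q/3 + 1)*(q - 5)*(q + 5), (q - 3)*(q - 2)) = 1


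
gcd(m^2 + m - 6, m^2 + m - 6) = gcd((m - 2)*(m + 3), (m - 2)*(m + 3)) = m^2 + m - 6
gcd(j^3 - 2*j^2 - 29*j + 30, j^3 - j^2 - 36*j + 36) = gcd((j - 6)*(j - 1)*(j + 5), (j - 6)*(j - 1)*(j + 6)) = j^2 - 7*j + 6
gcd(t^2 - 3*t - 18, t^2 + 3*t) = t + 3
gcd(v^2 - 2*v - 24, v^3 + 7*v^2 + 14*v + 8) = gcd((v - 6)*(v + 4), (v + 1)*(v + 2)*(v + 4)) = v + 4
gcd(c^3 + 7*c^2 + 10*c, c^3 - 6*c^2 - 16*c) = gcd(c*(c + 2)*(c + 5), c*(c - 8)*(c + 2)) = c^2 + 2*c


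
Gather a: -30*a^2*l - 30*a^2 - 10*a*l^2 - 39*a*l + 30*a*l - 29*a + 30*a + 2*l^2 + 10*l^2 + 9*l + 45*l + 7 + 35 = a^2*(-30*l - 30) + a*(-10*l^2 - 9*l + 1) + 12*l^2 + 54*l + 42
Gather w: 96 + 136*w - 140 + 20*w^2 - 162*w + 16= 20*w^2 - 26*w - 28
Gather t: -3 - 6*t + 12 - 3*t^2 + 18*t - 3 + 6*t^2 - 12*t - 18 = 3*t^2 - 12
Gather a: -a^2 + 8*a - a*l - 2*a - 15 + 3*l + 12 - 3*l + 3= -a^2 + a*(6 - l)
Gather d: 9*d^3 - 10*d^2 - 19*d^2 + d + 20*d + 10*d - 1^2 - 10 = 9*d^3 - 29*d^2 + 31*d - 11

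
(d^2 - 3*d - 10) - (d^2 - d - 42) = 32 - 2*d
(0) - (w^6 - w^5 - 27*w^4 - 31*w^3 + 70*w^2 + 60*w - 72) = -w^6 + w^5 + 27*w^4 + 31*w^3 - 70*w^2 - 60*w + 72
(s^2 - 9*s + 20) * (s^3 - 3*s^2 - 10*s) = s^5 - 12*s^4 + 37*s^3 + 30*s^2 - 200*s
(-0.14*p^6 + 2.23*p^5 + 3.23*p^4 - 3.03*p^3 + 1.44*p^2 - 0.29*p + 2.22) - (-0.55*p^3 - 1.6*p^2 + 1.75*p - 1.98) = -0.14*p^6 + 2.23*p^5 + 3.23*p^4 - 2.48*p^3 + 3.04*p^2 - 2.04*p + 4.2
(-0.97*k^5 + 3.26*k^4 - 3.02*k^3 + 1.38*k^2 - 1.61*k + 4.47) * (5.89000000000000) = -5.7133*k^5 + 19.2014*k^4 - 17.7878*k^3 + 8.1282*k^2 - 9.4829*k + 26.3283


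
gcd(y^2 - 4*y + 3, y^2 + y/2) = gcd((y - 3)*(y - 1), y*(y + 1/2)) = 1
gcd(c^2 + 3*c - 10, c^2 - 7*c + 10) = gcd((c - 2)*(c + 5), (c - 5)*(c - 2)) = c - 2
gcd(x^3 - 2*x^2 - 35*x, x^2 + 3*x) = x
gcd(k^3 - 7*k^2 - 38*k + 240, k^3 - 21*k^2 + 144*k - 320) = k^2 - 13*k + 40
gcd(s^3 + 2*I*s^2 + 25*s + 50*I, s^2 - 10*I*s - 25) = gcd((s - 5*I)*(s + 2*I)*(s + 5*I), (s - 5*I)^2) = s - 5*I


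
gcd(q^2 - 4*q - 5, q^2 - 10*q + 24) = 1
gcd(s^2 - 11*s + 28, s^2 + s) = 1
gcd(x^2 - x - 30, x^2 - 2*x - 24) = x - 6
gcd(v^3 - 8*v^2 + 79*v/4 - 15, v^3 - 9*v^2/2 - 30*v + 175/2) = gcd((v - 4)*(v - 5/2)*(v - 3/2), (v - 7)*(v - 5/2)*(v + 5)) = v - 5/2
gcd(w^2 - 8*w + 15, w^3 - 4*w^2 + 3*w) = w - 3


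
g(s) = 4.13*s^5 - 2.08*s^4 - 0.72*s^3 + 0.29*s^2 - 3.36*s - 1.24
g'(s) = 20.65*s^4 - 8.32*s^3 - 2.16*s^2 + 0.58*s - 3.36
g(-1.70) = -67.17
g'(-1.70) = 202.76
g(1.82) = 48.92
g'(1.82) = 166.95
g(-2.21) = -251.97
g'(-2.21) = 567.21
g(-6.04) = -35779.75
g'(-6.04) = 29230.87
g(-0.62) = 0.44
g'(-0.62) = 0.48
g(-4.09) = -5242.22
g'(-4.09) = 6305.85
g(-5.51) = -22745.98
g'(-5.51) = 20353.51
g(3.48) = 1763.06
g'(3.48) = 2650.43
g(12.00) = 983301.32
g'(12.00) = 413514.00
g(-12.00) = -1069482.04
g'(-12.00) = 442254.00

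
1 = 1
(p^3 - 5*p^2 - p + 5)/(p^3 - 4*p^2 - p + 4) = (p - 5)/(p - 4)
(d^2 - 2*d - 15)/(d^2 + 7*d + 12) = (d - 5)/(d + 4)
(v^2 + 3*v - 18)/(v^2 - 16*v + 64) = (v^2 + 3*v - 18)/(v^2 - 16*v + 64)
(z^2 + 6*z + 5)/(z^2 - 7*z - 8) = (z + 5)/(z - 8)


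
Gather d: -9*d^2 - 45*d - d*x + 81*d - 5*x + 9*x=-9*d^2 + d*(36 - x) + 4*x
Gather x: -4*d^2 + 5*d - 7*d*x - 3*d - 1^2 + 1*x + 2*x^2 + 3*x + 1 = -4*d^2 + 2*d + 2*x^2 + x*(4 - 7*d)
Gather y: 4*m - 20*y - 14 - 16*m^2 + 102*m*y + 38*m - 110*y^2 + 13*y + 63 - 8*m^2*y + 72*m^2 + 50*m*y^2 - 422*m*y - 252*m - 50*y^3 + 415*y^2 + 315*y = 56*m^2 - 210*m - 50*y^3 + y^2*(50*m + 305) + y*(-8*m^2 - 320*m + 308) + 49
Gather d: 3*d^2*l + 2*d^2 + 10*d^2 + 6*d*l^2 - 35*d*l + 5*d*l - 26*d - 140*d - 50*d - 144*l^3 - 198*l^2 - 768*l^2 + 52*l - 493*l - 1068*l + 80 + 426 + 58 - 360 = d^2*(3*l + 12) + d*(6*l^2 - 30*l - 216) - 144*l^3 - 966*l^2 - 1509*l + 204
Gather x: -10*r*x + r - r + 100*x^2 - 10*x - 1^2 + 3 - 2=100*x^2 + x*(-10*r - 10)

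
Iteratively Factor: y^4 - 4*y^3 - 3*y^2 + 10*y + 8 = (y + 1)*(y^3 - 5*y^2 + 2*y + 8) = (y - 2)*(y + 1)*(y^2 - 3*y - 4) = (y - 2)*(y + 1)^2*(y - 4)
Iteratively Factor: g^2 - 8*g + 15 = (g - 5)*(g - 3)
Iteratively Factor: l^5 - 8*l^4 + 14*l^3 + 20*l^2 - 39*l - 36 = (l + 1)*(l^4 - 9*l^3 + 23*l^2 - 3*l - 36) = (l - 3)*(l + 1)*(l^3 - 6*l^2 + 5*l + 12) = (l - 4)*(l - 3)*(l + 1)*(l^2 - 2*l - 3) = (l - 4)*(l - 3)*(l + 1)^2*(l - 3)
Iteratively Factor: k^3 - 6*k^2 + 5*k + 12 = (k - 4)*(k^2 - 2*k - 3) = (k - 4)*(k + 1)*(k - 3)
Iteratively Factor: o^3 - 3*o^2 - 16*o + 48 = (o + 4)*(o^2 - 7*o + 12) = (o - 4)*(o + 4)*(o - 3)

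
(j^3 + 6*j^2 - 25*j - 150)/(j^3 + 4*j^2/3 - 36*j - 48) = 3*(j^2 - 25)/(3*j^2 - 14*j - 24)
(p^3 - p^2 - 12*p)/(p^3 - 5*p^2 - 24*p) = (p - 4)/(p - 8)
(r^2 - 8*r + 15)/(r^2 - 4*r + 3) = (r - 5)/(r - 1)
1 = 1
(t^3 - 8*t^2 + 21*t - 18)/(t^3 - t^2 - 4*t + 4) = (t^2 - 6*t + 9)/(t^2 + t - 2)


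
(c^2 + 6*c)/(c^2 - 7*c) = (c + 6)/(c - 7)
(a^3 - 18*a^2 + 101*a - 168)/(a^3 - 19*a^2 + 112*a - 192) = (a - 7)/(a - 8)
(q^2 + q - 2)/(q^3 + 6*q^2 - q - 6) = (q + 2)/(q^2 + 7*q + 6)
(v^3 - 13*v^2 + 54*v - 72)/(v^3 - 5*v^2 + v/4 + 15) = 4*(v^2 - 9*v + 18)/(4*v^2 - 4*v - 15)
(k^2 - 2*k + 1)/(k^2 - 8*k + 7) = (k - 1)/(k - 7)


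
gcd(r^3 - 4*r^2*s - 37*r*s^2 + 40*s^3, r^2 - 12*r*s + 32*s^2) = r - 8*s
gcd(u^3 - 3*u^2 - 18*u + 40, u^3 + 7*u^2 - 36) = u - 2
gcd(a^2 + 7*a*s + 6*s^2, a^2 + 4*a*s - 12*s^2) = a + 6*s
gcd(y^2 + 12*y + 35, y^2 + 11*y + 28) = y + 7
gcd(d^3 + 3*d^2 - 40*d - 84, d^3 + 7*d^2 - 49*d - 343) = d + 7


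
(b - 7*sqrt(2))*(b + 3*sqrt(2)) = b^2 - 4*sqrt(2)*b - 42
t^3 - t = t*(t - 1)*(t + 1)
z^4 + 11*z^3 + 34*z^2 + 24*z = z*(z + 1)*(z + 4)*(z + 6)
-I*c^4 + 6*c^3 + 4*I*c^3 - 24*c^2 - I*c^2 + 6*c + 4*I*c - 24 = (c - 4)*(c - I)*(c + 6*I)*(-I*c + 1)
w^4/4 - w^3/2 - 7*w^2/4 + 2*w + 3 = (w/4 + 1/2)*(w - 3)*(w - 2)*(w + 1)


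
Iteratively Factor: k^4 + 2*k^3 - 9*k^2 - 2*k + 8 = (k - 2)*(k^3 + 4*k^2 - k - 4) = (k - 2)*(k + 1)*(k^2 + 3*k - 4) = (k - 2)*(k - 1)*(k + 1)*(k + 4)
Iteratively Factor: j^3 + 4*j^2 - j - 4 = (j + 4)*(j^2 - 1) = (j - 1)*(j + 4)*(j + 1)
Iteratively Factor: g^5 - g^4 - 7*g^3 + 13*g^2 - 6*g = (g)*(g^4 - g^3 - 7*g^2 + 13*g - 6) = g*(g + 3)*(g^3 - 4*g^2 + 5*g - 2) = g*(g - 1)*(g + 3)*(g^2 - 3*g + 2) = g*(g - 1)^2*(g + 3)*(g - 2)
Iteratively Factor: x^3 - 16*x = (x + 4)*(x^2 - 4*x) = x*(x + 4)*(x - 4)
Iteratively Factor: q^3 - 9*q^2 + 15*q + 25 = (q - 5)*(q^2 - 4*q - 5) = (q - 5)*(q + 1)*(q - 5)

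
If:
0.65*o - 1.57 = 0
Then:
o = 2.42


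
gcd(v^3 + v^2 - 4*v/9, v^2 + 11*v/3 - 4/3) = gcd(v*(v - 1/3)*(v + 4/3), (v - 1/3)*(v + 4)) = v - 1/3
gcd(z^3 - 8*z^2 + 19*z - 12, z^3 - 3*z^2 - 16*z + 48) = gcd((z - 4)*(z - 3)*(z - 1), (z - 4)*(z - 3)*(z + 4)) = z^2 - 7*z + 12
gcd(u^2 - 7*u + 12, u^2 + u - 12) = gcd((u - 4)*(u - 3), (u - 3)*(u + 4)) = u - 3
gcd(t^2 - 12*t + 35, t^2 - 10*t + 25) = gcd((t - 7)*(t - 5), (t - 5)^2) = t - 5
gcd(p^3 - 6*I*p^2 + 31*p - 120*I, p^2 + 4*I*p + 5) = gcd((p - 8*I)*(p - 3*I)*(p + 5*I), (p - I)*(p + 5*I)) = p + 5*I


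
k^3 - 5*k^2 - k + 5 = (k - 5)*(k - 1)*(k + 1)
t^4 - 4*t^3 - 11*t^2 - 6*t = t*(t - 6)*(t + 1)^2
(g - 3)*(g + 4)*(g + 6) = g^3 + 7*g^2 - 6*g - 72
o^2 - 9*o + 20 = (o - 5)*(o - 4)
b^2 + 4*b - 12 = (b - 2)*(b + 6)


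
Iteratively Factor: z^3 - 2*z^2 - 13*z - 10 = (z - 5)*(z^2 + 3*z + 2) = (z - 5)*(z + 2)*(z + 1)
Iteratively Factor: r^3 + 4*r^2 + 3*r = (r)*(r^2 + 4*r + 3) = r*(r + 3)*(r + 1)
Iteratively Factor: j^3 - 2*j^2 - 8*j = (j - 4)*(j^2 + 2*j) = j*(j - 4)*(j + 2)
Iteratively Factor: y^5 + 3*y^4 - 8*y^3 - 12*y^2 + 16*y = (y + 4)*(y^4 - y^3 - 4*y^2 + 4*y) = y*(y + 4)*(y^3 - y^2 - 4*y + 4) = y*(y + 2)*(y + 4)*(y^2 - 3*y + 2) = y*(y - 1)*(y + 2)*(y + 4)*(y - 2)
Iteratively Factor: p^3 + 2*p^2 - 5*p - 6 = (p + 3)*(p^2 - p - 2) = (p - 2)*(p + 3)*(p + 1)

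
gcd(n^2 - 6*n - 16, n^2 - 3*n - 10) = n + 2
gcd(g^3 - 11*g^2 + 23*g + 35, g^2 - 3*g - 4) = g + 1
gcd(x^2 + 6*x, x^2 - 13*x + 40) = 1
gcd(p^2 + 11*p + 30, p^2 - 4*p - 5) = 1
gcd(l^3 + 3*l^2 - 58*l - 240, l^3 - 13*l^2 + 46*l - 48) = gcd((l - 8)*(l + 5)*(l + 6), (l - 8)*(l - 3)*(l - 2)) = l - 8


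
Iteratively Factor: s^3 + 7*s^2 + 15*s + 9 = (s + 3)*(s^2 + 4*s + 3) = (s + 1)*(s + 3)*(s + 3)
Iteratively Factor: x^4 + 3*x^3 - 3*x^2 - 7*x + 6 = (x - 1)*(x^3 + 4*x^2 + x - 6) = (x - 1)^2*(x^2 + 5*x + 6) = (x - 1)^2*(x + 3)*(x + 2)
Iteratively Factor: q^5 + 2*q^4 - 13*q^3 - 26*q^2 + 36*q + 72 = (q - 3)*(q^4 + 5*q^3 + 2*q^2 - 20*q - 24) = (q - 3)*(q + 2)*(q^3 + 3*q^2 - 4*q - 12) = (q - 3)*(q + 2)*(q + 3)*(q^2 - 4) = (q - 3)*(q - 2)*(q + 2)*(q + 3)*(q + 2)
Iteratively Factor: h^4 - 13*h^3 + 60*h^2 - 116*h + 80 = (h - 5)*(h^3 - 8*h^2 + 20*h - 16) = (h - 5)*(h - 4)*(h^2 - 4*h + 4) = (h - 5)*(h - 4)*(h - 2)*(h - 2)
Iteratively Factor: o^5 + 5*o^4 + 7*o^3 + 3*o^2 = (o + 1)*(o^4 + 4*o^3 + 3*o^2) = o*(o + 1)*(o^3 + 4*o^2 + 3*o) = o*(o + 1)^2*(o^2 + 3*o) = o*(o + 1)^2*(o + 3)*(o)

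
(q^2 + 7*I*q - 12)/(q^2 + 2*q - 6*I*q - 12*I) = (q^2 + 7*I*q - 12)/(q^2 + q*(2 - 6*I) - 12*I)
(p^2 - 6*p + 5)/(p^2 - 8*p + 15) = (p - 1)/(p - 3)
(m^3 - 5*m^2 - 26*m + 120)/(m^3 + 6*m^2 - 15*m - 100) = (m - 6)/(m + 5)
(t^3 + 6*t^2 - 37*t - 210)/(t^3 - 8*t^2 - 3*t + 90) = (t^2 + 12*t + 35)/(t^2 - 2*t - 15)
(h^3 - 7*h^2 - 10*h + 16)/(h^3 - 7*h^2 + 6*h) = (h^2 - 6*h - 16)/(h*(h - 6))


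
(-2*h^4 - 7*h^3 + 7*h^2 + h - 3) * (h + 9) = -2*h^5 - 25*h^4 - 56*h^3 + 64*h^2 + 6*h - 27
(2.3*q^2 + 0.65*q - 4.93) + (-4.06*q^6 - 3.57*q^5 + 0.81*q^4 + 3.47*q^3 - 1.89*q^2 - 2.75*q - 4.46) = -4.06*q^6 - 3.57*q^5 + 0.81*q^4 + 3.47*q^3 + 0.41*q^2 - 2.1*q - 9.39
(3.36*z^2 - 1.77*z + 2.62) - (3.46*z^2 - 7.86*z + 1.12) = -0.1*z^2 + 6.09*z + 1.5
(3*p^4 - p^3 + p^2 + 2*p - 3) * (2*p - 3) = 6*p^5 - 11*p^4 + 5*p^3 + p^2 - 12*p + 9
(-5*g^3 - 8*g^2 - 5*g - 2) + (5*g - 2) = -5*g^3 - 8*g^2 - 4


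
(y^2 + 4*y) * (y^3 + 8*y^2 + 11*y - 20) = y^5 + 12*y^4 + 43*y^3 + 24*y^2 - 80*y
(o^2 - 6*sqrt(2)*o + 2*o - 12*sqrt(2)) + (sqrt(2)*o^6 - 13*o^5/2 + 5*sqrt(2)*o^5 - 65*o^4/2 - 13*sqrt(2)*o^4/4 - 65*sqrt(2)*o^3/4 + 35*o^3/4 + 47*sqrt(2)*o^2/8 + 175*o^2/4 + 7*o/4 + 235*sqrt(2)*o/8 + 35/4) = sqrt(2)*o^6 - 13*o^5/2 + 5*sqrt(2)*o^5 - 65*o^4/2 - 13*sqrt(2)*o^4/4 - 65*sqrt(2)*o^3/4 + 35*o^3/4 + 47*sqrt(2)*o^2/8 + 179*o^2/4 + 15*o/4 + 187*sqrt(2)*o/8 - 12*sqrt(2) + 35/4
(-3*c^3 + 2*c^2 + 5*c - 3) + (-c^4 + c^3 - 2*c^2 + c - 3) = -c^4 - 2*c^3 + 6*c - 6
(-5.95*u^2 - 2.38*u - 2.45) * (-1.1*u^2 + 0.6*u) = 6.545*u^4 - 0.952*u^3 + 1.267*u^2 - 1.47*u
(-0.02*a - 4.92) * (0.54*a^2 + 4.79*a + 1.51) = -0.0108*a^3 - 2.7526*a^2 - 23.597*a - 7.4292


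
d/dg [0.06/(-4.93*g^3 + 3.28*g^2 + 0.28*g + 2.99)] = (0.8874*g^2 - 0.3936*g - 0.0168)/(-4.93*g^3 + 3.28*g^2 + 0.28*g + 2.99)^2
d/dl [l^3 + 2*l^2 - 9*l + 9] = 3*l^2 + 4*l - 9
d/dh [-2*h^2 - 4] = -4*h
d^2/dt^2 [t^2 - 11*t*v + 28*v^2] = 2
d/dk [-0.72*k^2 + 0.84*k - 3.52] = 0.84 - 1.44*k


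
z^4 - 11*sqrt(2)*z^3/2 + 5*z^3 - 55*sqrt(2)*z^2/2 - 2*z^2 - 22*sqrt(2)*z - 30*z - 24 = (z + 1)*(z + 4)*(z - 6*sqrt(2))*(z + sqrt(2)/2)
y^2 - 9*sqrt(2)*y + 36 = (y - 6*sqrt(2))*(y - 3*sqrt(2))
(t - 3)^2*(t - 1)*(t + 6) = t^4 - t^3 - 27*t^2 + 81*t - 54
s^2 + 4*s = s*(s + 4)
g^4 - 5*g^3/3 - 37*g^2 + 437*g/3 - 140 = (g - 4)*(g - 3)*(g - 5/3)*(g + 7)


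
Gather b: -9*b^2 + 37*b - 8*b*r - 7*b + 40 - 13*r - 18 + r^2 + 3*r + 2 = -9*b^2 + b*(30 - 8*r) + r^2 - 10*r + 24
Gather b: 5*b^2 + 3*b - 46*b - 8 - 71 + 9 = 5*b^2 - 43*b - 70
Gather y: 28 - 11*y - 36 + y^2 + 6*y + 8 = y^2 - 5*y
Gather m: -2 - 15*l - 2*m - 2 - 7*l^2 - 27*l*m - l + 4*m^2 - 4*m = -7*l^2 - 16*l + 4*m^2 + m*(-27*l - 6) - 4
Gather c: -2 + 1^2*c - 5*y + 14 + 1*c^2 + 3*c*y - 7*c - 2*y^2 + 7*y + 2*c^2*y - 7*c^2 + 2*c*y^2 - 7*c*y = c^2*(2*y - 6) + c*(2*y^2 - 4*y - 6) - 2*y^2 + 2*y + 12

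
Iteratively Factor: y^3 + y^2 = (y + 1)*(y^2) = y*(y + 1)*(y)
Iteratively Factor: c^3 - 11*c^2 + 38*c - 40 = (c - 2)*(c^2 - 9*c + 20) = (c - 4)*(c - 2)*(c - 5)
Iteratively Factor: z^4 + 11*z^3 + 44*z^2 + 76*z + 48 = (z + 4)*(z^3 + 7*z^2 + 16*z + 12) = (z + 3)*(z + 4)*(z^2 + 4*z + 4) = (z + 2)*(z + 3)*(z + 4)*(z + 2)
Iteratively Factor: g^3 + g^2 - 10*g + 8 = (g + 4)*(g^2 - 3*g + 2) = (g - 1)*(g + 4)*(g - 2)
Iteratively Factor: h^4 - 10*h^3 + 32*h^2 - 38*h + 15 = (h - 1)*(h^3 - 9*h^2 + 23*h - 15) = (h - 1)^2*(h^2 - 8*h + 15) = (h - 5)*(h - 1)^2*(h - 3)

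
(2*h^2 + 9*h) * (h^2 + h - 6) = 2*h^4 + 11*h^3 - 3*h^2 - 54*h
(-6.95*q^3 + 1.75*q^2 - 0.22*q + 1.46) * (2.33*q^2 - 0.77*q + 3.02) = -16.1935*q^5 + 9.429*q^4 - 22.8491*q^3 + 8.8562*q^2 - 1.7886*q + 4.4092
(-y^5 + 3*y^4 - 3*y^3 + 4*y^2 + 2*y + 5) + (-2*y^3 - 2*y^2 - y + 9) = -y^5 + 3*y^4 - 5*y^3 + 2*y^2 + y + 14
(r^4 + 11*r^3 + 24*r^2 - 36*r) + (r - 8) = r^4 + 11*r^3 + 24*r^2 - 35*r - 8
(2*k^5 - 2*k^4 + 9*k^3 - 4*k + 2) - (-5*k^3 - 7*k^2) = 2*k^5 - 2*k^4 + 14*k^3 + 7*k^2 - 4*k + 2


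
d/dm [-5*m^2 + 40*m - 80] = 40 - 10*m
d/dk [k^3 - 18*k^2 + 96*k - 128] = 3*k^2 - 36*k + 96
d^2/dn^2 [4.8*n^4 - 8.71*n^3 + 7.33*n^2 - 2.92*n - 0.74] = 57.6*n^2 - 52.26*n + 14.66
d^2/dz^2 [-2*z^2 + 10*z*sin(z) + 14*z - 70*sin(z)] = -10*z*sin(z) + 70*sin(z) + 20*cos(z) - 4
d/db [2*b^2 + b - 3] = 4*b + 1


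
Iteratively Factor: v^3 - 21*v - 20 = (v - 5)*(v^2 + 5*v + 4) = (v - 5)*(v + 1)*(v + 4)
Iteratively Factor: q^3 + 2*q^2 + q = (q + 1)*(q^2 + q) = (q + 1)^2*(q)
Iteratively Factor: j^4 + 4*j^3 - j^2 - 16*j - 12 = (j - 2)*(j^3 + 6*j^2 + 11*j + 6) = (j - 2)*(j + 1)*(j^2 + 5*j + 6) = (j - 2)*(j + 1)*(j + 2)*(j + 3)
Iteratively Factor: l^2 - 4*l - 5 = (l - 5)*(l + 1)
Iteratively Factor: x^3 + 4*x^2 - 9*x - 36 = (x - 3)*(x^2 + 7*x + 12) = (x - 3)*(x + 4)*(x + 3)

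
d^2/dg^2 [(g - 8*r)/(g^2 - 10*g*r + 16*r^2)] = 2/(g^3 - 6*g^2*r + 12*g*r^2 - 8*r^3)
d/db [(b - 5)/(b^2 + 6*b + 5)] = (b^2 + 6*b - 2*(b - 5)*(b + 3) + 5)/(b^2 + 6*b + 5)^2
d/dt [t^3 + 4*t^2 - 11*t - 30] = 3*t^2 + 8*t - 11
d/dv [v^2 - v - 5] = 2*v - 1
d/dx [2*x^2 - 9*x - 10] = 4*x - 9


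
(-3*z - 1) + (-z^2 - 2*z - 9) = -z^2 - 5*z - 10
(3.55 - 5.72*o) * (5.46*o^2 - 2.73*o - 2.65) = -31.2312*o^3 + 34.9986*o^2 + 5.4665*o - 9.4075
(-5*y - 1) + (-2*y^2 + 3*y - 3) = -2*y^2 - 2*y - 4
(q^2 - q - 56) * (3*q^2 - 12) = 3*q^4 - 3*q^3 - 180*q^2 + 12*q + 672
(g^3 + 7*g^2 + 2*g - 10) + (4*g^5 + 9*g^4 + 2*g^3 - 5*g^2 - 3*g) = 4*g^5 + 9*g^4 + 3*g^3 + 2*g^2 - g - 10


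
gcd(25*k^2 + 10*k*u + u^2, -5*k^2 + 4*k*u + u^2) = 5*k + u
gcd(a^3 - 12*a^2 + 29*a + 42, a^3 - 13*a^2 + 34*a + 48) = a^2 - 5*a - 6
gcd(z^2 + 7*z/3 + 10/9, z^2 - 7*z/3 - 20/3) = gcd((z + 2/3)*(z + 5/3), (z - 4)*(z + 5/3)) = z + 5/3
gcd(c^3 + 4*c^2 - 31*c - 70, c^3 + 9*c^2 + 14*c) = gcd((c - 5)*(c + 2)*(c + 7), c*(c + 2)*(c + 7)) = c^2 + 9*c + 14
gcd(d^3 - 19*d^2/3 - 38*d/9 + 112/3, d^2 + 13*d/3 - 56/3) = d - 8/3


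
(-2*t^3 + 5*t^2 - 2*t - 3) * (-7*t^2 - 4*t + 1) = 14*t^5 - 27*t^4 - 8*t^3 + 34*t^2 + 10*t - 3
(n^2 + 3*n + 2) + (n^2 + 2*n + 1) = 2*n^2 + 5*n + 3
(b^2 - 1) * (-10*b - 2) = -10*b^3 - 2*b^2 + 10*b + 2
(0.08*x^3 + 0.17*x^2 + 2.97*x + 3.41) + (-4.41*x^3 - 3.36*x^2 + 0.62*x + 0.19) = -4.33*x^3 - 3.19*x^2 + 3.59*x + 3.6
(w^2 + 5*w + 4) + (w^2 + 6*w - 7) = 2*w^2 + 11*w - 3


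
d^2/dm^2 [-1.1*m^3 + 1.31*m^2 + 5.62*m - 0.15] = 2.62 - 6.6*m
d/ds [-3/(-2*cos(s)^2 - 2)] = 6*sin(2*s)/(cos(2*s) + 3)^2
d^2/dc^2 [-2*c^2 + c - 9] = -4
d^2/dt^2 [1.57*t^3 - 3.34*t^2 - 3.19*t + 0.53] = 9.42*t - 6.68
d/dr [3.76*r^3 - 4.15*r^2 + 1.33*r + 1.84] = 11.28*r^2 - 8.3*r + 1.33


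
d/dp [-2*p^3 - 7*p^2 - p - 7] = -6*p^2 - 14*p - 1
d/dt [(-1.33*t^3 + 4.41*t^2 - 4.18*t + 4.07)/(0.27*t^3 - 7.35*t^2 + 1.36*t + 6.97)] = (8.5848*t^4 - 1.36040000000001*t^3 - 55.8324*t^2 + 121.3044*t - 34.6698)/(0.0729*t^6 - 3.969*t^5 + 54.7569*t^4 - 16.2282*t^3 - 100.6094*t^2 + 18.9584*t + 48.5809)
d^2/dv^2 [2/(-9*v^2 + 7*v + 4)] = 4*(-81*v^2 + 63*v + (18*v - 7)^2 + 36)/(-9*v^2 + 7*v + 4)^3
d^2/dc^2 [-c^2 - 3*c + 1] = -2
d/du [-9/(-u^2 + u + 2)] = 9*(1 - 2*u)/(-u^2 + u + 2)^2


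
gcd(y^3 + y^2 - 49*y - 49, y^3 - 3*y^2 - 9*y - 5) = y + 1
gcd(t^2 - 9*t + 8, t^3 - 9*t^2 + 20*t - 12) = t - 1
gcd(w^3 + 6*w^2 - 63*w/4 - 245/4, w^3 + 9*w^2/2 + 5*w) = w + 5/2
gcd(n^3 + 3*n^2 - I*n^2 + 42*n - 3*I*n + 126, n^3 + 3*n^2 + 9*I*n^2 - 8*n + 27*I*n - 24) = n + 3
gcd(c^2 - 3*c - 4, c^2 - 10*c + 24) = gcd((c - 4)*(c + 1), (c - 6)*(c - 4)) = c - 4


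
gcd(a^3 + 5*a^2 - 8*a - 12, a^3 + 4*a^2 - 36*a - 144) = a + 6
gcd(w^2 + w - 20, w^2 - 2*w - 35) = w + 5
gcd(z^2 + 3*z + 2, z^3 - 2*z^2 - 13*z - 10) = z^2 + 3*z + 2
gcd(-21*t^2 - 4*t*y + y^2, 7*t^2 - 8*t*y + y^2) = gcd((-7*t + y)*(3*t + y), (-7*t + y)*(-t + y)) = -7*t + y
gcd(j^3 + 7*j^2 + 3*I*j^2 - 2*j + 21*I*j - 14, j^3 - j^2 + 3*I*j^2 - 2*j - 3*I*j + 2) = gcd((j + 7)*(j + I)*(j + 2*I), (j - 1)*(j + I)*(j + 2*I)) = j^2 + 3*I*j - 2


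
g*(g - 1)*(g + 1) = g^3 - g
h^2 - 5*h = h*(h - 5)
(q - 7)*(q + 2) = q^2 - 5*q - 14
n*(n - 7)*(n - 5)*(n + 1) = n^4 - 11*n^3 + 23*n^2 + 35*n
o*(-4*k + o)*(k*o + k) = -4*k^2*o^2 - 4*k^2*o + k*o^3 + k*o^2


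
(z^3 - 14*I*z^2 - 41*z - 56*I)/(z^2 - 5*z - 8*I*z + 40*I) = (z^2 - 6*I*z + 7)/(z - 5)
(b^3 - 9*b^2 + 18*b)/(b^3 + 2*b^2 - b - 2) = b*(b^2 - 9*b + 18)/(b^3 + 2*b^2 - b - 2)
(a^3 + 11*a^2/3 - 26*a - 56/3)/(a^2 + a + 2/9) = 3*(a^2 + 3*a - 28)/(3*a + 1)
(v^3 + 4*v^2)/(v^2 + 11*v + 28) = v^2/(v + 7)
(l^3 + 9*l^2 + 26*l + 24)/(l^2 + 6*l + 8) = l + 3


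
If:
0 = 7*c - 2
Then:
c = 2/7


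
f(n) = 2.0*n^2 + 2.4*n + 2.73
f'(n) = 4.0*n + 2.4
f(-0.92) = 2.21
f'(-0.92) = -1.28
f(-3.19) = 15.43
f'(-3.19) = -10.36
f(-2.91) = 12.68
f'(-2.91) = -9.24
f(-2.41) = 8.56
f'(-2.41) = -7.24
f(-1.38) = 3.23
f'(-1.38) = -3.12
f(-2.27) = 7.59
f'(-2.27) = -6.68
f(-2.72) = 11.00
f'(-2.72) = -8.48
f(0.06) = 2.88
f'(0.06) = 2.64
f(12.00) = 319.53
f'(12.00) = 50.40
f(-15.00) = 416.73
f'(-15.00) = -57.60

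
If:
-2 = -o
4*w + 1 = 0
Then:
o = 2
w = -1/4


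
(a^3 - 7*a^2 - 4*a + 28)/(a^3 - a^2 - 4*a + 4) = (a - 7)/(a - 1)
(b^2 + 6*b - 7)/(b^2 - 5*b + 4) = (b + 7)/(b - 4)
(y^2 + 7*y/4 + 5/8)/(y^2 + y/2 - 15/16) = 2*(2*y + 1)/(4*y - 3)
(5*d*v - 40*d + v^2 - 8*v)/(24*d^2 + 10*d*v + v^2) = (5*d*v - 40*d + v^2 - 8*v)/(24*d^2 + 10*d*v + v^2)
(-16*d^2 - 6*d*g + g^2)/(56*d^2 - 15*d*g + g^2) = (-2*d - g)/(7*d - g)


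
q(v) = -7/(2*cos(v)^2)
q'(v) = -7*sin(v)/cos(v)^3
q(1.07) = -15.18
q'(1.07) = -55.48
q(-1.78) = -81.15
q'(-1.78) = -764.42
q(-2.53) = -5.22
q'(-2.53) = -7.32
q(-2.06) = -15.85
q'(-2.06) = -59.54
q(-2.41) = -6.32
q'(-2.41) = -11.35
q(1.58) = -41319.77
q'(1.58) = 8978720.87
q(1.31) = -52.64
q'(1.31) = -394.51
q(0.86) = -8.22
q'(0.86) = -19.10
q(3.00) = -3.57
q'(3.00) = 1.02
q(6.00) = -3.80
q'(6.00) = 2.21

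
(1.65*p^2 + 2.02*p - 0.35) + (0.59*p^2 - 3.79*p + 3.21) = 2.24*p^2 - 1.77*p + 2.86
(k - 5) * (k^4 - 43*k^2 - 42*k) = k^5 - 5*k^4 - 43*k^3 + 173*k^2 + 210*k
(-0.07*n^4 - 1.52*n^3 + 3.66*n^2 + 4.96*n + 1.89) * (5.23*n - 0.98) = -0.3661*n^5 - 7.881*n^4 + 20.6314*n^3 + 22.354*n^2 + 5.0239*n - 1.8522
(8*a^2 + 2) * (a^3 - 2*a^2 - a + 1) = 8*a^5 - 16*a^4 - 6*a^3 + 4*a^2 - 2*a + 2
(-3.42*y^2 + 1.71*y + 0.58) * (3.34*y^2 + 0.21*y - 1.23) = -11.4228*y^4 + 4.9932*y^3 + 6.5029*y^2 - 1.9815*y - 0.7134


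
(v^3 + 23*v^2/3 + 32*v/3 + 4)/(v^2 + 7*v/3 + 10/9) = 3*(v^2 + 7*v + 6)/(3*v + 5)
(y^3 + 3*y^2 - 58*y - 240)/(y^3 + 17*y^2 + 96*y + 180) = (y - 8)/(y + 6)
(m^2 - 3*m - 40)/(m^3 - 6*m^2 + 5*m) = (m^2 - 3*m - 40)/(m*(m^2 - 6*m + 5))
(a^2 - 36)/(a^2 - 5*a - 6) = (a + 6)/(a + 1)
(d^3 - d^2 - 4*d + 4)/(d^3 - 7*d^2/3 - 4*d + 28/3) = 3*(d - 1)/(3*d - 7)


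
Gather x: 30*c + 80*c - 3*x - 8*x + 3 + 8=110*c - 11*x + 11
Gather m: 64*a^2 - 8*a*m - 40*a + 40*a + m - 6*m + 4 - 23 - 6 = 64*a^2 + m*(-8*a - 5) - 25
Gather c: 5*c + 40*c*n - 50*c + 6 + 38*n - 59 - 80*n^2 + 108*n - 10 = c*(40*n - 45) - 80*n^2 + 146*n - 63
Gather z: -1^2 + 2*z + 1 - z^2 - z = -z^2 + z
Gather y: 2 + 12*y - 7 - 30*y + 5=-18*y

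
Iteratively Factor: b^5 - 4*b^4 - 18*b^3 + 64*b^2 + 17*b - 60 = (b + 4)*(b^4 - 8*b^3 + 14*b^2 + 8*b - 15) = (b - 3)*(b + 4)*(b^3 - 5*b^2 - b + 5) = (b - 3)*(b - 1)*(b + 4)*(b^2 - 4*b - 5) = (b - 3)*(b - 1)*(b + 1)*(b + 4)*(b - 5)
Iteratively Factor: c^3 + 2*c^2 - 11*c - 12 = (c - 3)*(c^2 + 5*c + 4) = (c - 3)*(c + 1)*(c + 4)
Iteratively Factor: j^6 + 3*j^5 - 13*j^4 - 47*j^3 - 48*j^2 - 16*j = (j + 4)*(j^5 - j^4 - 9*j^3 - 11*j^2 - 4*j) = (j + 1)*(j + 4)*(j^4 - 2*j^3 - 7*j^2 - 4*j) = j*(j + 1)*(j + 4)*(j^3 - 2*j^2 - 7*j - 4) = j*(j + 1)^2*(j + 4)*(j^2 - 3*j - 4) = j*(j + 1)^3*(j + 4)*(j - 4)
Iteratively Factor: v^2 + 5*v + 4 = (v + 1)*(v + 4)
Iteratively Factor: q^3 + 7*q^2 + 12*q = (q)*(q^2 + 7*q + 12) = q*(q + 4)*(q + 3)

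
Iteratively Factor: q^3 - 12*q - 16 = (q + 2)*(q^2 - 2*q - 8) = (q + 2)^2*(q - 4)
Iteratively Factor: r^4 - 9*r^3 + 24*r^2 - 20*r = (r - 2)*(r^3 - 7*r^2 + 10*r) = (r - 5)*(r - 2)*(r^2 - 2*r) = (r - 5)*(r - 2)^2*(r)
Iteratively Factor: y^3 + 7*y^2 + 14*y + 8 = (y + 4)*(y^2 + 3*y + 2) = (y + 2)*(y + 4)*(y + 1)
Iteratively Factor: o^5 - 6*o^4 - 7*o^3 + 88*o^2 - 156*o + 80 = (o - 2)*(o^4 - 4*o^3 - 15*o^2 + 58*o - 40) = (o - 2)*(o - 1)*(o^3 - 3*o^2 - 18*o + 40) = (o - 2)*(o - 1)*(o + 4)*(o^2 - 7*o + 10) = (o - 5)*(o - 2)*(o - 1)*(o + 4)*(o - 2)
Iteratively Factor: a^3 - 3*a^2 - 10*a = (a - 5)*(a^2 + 2*a) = a*(a - 5)*(a + 2)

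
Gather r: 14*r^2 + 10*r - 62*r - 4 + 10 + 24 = 14*r^2 - 52*r + 30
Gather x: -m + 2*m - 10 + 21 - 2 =m + 9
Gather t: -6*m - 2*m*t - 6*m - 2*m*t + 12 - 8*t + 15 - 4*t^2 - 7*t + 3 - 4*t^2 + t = -12*m - 8*t^2 + t*(-4*m - 14) + 30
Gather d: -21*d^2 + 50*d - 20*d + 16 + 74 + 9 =-21*d^2 + 30*d + 99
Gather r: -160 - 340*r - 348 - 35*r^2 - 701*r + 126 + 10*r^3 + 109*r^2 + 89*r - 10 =10*r^3 + 74*r^2 - 952*r - 392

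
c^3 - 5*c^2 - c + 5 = (c - 5)*(c - 1)*(c + 1)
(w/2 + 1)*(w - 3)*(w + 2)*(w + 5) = w^4/2 + 3*w^3 - 3*w^2/2 - 26*w - 30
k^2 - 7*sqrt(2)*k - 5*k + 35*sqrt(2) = (k - 5)*(k - 7*sqrt(2))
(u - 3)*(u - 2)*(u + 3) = u^3 - 2*u^2 - 9*u + 18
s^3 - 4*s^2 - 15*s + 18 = (s - 6)*(s - 1)*(s + 3)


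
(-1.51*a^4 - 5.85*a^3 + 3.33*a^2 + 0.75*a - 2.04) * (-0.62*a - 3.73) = 0.9362*a^5 + 9.2593*a^4 + 19.7559*a^3 - 12.8859*a^2 - 1.5327*a + 7.6092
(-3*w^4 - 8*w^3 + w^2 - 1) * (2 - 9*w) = 27*w^5 + 66*w^4 - 25*w^3 + 2*w^2 + 9*w - 2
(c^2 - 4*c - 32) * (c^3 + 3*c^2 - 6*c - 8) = c^5 - c^4 - 50*c^3 - 80*c^2 + 224*c + 256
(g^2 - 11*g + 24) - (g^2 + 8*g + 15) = 9 - 19*g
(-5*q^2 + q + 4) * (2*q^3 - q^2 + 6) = -10*q^5 + 7*q^4 + 7*q^3 - 34*q^2 + 6*q + 24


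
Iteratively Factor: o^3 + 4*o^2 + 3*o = (o)*(o^2 + 4*o + 3) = o*(o + 3)*(o + 1)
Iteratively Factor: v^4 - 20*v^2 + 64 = (v - 4)*(v^3 + 4*v^2 - 4*v - 16) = (v - 4)*(v + 2)*(v^2 + 2*v - 8) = (v - 4)*(v - 2)*(v + 2)*(v + 4)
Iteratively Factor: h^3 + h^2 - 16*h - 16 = (h - 4)*(h^2 + 5*h + 4) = (h - 4)*(h + 4)*(h + 1)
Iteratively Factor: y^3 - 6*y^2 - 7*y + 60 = (y - 5)*(y^2 - y - 12) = (y - 5)*(y + 3)*(y - 4)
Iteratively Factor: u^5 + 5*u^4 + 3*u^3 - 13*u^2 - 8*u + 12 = (u - 1)*(u^4 + 6*u^3 + 9*u^2 - 4*u - 12) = (u - 1)*(u + 2)*(u^3 + 4*u^2 + u - 6) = (u - 1)^2*(u + 2)*(u^2 + 5*u + 6) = (u - 1)^2*(u + 2)^2*(u + 3)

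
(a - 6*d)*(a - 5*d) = a^2 - 11*a*d + 30*d^2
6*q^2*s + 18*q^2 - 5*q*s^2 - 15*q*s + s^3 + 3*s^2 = (-3*q + s)*(-2*q + s)*(s + 3)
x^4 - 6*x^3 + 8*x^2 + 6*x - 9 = (x - 3)^2*(x - 1)*(x + 1)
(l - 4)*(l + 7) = l^2 + 3*l - 28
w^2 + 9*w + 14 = (w + 2)*(w + 7)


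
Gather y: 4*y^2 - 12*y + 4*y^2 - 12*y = 8*y^2 - 24*y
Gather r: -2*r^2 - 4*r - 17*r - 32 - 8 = -2*r^2 - 21*r - 40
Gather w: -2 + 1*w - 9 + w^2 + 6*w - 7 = w^2 + 7*w - 18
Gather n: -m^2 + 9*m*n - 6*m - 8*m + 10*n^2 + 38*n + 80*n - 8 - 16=-m^2 - 14*m + 10*n^2 + n*(9*m + 118) - 24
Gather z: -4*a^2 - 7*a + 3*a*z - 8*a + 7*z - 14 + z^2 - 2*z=-4*a^2 - 15*a + z^2 + z*(3*a + 5) - 14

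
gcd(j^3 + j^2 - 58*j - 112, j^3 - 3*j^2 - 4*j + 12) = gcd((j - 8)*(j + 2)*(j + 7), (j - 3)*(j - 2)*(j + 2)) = j + 2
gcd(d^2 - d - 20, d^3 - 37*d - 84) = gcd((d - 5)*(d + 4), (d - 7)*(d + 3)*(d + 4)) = d + 4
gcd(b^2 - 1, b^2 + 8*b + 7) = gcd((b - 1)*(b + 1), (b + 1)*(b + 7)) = b + 1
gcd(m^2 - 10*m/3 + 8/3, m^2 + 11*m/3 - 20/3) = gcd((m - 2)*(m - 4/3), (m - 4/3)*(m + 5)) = m - 4/3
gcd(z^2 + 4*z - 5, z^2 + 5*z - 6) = z - 1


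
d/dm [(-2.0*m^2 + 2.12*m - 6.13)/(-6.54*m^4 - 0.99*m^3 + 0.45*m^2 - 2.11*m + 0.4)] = (-26.16*m^5 + 39.6144*m^4 - 156.1632*m^3 - 14.9401*m^2 + 3.917*m - 12.0863)/(42.7716*m^8 + 12.9492*m^7 - 4.9059*m^6 + 26.7078*m^5 - 0.851700000000001*m^4 - 2.691*m^3 + 4.8121*m^2 - 1.688*m + 0.16)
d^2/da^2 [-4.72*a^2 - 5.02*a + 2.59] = -9.44000000000000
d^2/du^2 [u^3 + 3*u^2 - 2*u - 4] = 6*u + 6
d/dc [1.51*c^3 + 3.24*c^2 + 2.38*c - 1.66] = 4.53*c^2 + 6.48*c + 2.38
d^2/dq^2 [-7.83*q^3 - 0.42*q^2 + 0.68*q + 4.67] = -46.98*q - 0.84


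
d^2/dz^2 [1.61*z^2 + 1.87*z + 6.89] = 3.22000000000000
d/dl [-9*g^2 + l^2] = 2*l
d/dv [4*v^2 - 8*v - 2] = 8*v - 8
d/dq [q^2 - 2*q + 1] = 2*q - 2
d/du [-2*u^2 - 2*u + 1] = -4*u - 2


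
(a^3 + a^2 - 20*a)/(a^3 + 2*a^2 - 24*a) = (a + 5)/(a + 6)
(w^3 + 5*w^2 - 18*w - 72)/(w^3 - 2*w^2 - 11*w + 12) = (w + 6)/(w - 1)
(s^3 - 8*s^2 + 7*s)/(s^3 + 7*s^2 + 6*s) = (s^2 - 8*s + 7)/(s^2 + 7*s + 6)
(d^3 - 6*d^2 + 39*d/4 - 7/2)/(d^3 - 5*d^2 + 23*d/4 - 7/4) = (d - 2)/(d - 1)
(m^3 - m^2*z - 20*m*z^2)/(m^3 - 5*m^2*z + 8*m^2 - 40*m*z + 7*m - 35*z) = m*(m + 4*z)/(m^2 + 8*m + 7)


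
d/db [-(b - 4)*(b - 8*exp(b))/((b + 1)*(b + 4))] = (8*b^3*exp(b) - 9*b^2 - 64*b*exp(b) - 8*b + 64*exp(b) + 16)/(b^4 + 10*b^3 + 33*b^2 + 40*b + 16)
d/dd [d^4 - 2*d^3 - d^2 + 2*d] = 4*d^3 - 6*d^2 - 2*d + 2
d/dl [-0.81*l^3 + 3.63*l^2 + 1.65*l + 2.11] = -2.43*l^2 + 7.26*l + 1.65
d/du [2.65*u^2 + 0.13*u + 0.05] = 5.3*u + 0.13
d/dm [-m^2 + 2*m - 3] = 2 - 2*m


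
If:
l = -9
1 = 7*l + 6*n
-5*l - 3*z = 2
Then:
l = -9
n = 32/3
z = 43/3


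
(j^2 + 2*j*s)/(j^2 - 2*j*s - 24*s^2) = j*(-j - 2*s)/(-j^2 + 2*j*s + 24*s^2)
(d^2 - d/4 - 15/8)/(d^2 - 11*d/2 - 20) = (-8*d^2 + 2*d + 15)/(4*(-2*d^2 + 11*d + 40))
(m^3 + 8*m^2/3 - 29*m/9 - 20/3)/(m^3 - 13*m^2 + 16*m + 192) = (m^2 - m/3 - 20/9)/(m^2 - 16*m + 64)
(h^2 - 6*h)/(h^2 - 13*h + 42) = h/(h - 7)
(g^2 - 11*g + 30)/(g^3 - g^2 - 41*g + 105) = (g - 6)/(g^2 + 4*g - 21)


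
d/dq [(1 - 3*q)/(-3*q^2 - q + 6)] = (9*q^2 + 3*q - (3*q - 1)*(6*q + 1) - 18)/(3*q^2 + q - 6)^2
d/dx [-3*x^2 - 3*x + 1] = -6*x - 3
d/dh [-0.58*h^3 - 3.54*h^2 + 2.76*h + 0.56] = -1.74*h^2 - 7.08*h + 2.76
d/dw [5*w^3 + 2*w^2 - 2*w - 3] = 15*w^2 + 4*w - 2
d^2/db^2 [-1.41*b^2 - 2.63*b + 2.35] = -2.82000000000000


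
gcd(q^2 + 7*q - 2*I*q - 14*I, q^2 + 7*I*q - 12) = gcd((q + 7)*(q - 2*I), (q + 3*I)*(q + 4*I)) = 1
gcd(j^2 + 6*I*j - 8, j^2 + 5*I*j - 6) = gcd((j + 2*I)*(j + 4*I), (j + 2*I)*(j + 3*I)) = j + 2*I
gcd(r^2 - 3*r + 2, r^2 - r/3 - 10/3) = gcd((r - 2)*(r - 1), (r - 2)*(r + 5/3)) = r - 2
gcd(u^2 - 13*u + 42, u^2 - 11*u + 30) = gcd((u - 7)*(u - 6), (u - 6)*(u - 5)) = u - 6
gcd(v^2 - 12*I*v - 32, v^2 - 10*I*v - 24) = v - 4*I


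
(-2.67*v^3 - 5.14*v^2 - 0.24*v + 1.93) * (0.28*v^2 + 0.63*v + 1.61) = -0.7476*v^5 - 3.1213*v^4 - 7.6041*v^3 - 7.8862*v^2 + 0.8295*v + 3.1073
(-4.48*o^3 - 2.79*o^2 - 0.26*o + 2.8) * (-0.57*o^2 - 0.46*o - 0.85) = 2.5536*o^5 + 3.6511*o^4 + 5.2396*o^3 + 0.8951*o^2 - 1.067*o - 2.38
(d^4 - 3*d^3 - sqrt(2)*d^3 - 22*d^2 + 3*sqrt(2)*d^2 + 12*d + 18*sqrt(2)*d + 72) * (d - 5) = d^5 - 8*d^4 - sqrt(2)*d^4 - 7*d^3 + 8*sqrt(2)*d^3 + 3*sqrt(2)*d^2 + 122*d^2 - 90*sqrt(2)*d + 12*d - 360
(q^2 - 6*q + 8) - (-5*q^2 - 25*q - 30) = 6*q^2 + 19*q + 38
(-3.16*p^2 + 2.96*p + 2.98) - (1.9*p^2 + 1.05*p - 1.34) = -5.06*p^2 + 1.91*p + 4.32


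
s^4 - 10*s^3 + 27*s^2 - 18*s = s*(s - 6)*(s - 3)*(s - 1)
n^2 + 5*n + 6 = (n + 2)*(n + 3)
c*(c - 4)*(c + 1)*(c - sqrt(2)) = c^4 - 3*c^3 - sqrt(2)*c^3 - 4*c^2 + 3*sqrt(2)*c^2 + 4*sqrt(2)*c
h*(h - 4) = h^2 - 4*h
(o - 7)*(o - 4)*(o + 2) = o^3 - 9*o^2 + 6*o + 56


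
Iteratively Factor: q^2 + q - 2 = (q + 2)*(q - 1)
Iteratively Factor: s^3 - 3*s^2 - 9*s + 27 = (s - 3)*(s^2 - 9) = (s - 3)*(s + 3)*(s - 3)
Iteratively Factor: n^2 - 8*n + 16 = (n - 4)*(n - 4)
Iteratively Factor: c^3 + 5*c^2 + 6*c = (c)*(c^2 + 5*c + 6) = c*(c + 3)*(c + 2)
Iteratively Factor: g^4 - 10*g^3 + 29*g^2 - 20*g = (g - 1)*(g^3 - 9*g^2 + 20*g) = (g - 4)*(g - 1)*(g^2 - 5*g) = (g - 5)*(g - 4)*(g - 1)*(g)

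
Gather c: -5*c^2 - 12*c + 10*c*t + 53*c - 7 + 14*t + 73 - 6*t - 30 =-5*c^2 + c*(10*t + 41) + 8*t + 36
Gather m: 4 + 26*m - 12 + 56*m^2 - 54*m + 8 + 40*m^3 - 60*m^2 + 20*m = 40*m^3 - 4*m^2 - 8*m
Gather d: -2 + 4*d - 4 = 4*d - 6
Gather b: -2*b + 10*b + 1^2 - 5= 8*b - 4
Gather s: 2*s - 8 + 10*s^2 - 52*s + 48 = 10*s^2 - 50*s + 40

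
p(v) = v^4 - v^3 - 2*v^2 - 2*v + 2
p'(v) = 4*v^3 - 3*v^2 - 4*v - 2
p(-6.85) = 2445.00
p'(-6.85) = -1401.04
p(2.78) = 19.23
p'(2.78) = 49.63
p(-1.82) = 16.02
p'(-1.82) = -28.77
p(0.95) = -1.75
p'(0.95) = -5.08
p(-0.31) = 2.47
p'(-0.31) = -1.17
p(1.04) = -2.20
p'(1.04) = -4.91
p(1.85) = -3.16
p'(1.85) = 5.66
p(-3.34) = 148.08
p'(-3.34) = -171.15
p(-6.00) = 1454.00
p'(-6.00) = -950.00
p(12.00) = 18698.00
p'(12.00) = 6430.00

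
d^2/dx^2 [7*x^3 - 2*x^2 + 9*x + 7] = 42*x - 4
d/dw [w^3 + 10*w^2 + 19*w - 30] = 3*w^2 + 20*w + 19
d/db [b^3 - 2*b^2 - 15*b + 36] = 3*b^2 - 4*b - 15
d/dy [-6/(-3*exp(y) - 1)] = -18*exp(y)/(3*exp(y) + 1)^2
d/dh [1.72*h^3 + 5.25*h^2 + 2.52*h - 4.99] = 5.16*h^2 + 10.5*h + 2.52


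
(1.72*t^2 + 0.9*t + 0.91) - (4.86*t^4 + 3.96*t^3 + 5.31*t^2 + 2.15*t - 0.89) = -4.86*t^4 - 3.96*t^3 - 3.59*t^2 - 1.25*t + 1.8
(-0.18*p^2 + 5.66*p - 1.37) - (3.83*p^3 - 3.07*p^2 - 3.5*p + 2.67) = -3.83*p^3 + 2.89*p^2 + 9.16*p - 4.04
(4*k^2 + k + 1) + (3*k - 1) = 4*k^2 + 4*k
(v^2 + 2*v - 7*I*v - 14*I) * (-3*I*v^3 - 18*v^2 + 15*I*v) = -3*I*v^5 - 39*v^4 - 6*I*v^4 - 78*v^3 + 141*I*v^3 + 105*v^2 + 282*I*v^2 + 210*v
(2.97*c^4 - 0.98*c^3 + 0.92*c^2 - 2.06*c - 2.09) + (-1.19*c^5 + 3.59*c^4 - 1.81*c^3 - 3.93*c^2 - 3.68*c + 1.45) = -1.19*c^5 + 6.56*c^4 - 2.79*c^3 - 3.01*c^2 - 5.74*c - 0.64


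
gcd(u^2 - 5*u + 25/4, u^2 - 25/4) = u - 5/2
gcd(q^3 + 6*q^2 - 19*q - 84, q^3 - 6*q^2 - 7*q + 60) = q^2 - q - 12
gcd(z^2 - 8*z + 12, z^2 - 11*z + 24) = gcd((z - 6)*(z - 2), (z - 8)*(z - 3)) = 1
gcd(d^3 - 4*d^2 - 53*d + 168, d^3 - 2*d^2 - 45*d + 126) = d^2 + 4*d - 21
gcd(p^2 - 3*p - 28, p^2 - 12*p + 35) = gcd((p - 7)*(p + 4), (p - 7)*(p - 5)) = p - 7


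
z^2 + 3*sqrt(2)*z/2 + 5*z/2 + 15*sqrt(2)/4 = (z + 5/2)*(z + 3*sqrt(2)/2)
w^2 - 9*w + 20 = (w - 5)*(w - 4)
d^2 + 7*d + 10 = (d + 2)*(d + 5)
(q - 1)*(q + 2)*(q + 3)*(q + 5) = q^4 + 9*q^3 + 21*q^2 - q - 30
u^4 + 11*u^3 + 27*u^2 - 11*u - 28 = (u - 1)*(u + 1)*(u + 4)*(u + 7)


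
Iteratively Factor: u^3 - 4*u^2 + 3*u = (u - 3)*(u^2 - u) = (u - 3)*(u - 1)*(u)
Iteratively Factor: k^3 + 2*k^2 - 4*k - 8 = (k + 2)*(k^2 - 4) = (k - 2)*(k + 2)*(k + 2)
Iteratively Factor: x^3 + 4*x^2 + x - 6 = (x + 3)*(x^2 + x - 2) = (x + 2)*(x + 3)*(x - 1)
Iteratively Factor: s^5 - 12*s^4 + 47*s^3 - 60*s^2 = (s)*(s^4 - 12*s^3 + 47*s^2 - 60*s) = s*(s - 3)*(s^3 - 9*s^2 + 20*s) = s*(s - 5)*(s - 3)*(s^2 - 4*s) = s^2*(s - 5)*(s - 3)*(s - 4)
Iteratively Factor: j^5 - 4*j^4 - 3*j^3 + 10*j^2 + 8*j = (j - 2)*(j^4 - 2*j^3 - 7*j^2 - 4*j) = (j - 2)*(j + 1)*(j^3 - 3*j^2 - 4*j) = j*(j - 2)*(j + 1)*(j^2 - 3*j - 4) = j*(j - 4)*(j - 2)*(j + 1)*(j + 1)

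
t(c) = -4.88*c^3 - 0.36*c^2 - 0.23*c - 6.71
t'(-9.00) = -1179.59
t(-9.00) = 3523.72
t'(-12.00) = -2099.75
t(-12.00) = 8376.85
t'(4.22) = -263.98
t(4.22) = -380.83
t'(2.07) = -64.45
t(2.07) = -52.01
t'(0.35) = -2.28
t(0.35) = -7.04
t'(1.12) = -19.40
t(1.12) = -14.28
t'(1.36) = -28.29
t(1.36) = -19.96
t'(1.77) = -47.37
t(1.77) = -35.31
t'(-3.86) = -215.58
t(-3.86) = 269.47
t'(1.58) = -37.91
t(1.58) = -27.22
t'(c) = -14.64*c^2 - 0.72*c - 0.23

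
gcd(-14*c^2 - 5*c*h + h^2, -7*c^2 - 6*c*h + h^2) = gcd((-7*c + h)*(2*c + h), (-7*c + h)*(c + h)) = 7*c - h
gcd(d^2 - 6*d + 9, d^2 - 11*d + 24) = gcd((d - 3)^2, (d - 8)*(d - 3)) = d - 3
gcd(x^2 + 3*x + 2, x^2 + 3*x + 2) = x^2 + 3*x + 2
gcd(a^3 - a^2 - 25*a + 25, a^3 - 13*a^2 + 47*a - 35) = a^2 - 6*a + 5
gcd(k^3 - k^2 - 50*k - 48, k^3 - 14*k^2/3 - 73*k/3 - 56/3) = k^2 - 7*k - 8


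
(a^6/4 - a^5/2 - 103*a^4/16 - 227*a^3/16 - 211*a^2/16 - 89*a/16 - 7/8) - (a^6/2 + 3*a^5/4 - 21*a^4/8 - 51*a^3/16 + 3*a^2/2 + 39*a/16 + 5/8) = -a^6/4 - 5*a^5/4 - 61*a^4/16 - 11*a^3 - 235*a^2/16 - 8*a - 3/2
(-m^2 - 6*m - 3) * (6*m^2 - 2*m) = -6*m^4 - 34*m^3 - 6*m^2 + 6*m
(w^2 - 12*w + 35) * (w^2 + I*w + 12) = w^4 - 12*w^3 + I*w^3 + 47*w^2 - 12*I*w^2 - 144*w + 35*I*w + 420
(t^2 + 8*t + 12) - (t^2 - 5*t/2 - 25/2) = 21*t/2 + 49/2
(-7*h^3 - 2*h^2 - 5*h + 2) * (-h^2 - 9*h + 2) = 7*h^5 + 65*h^4 + 9*h^3 + 39*h^2 - 28*h + 4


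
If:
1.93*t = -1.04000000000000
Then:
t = -0.54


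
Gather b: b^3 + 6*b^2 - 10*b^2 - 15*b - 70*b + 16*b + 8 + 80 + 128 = b^3 - 4*b^2 - 69*b + 216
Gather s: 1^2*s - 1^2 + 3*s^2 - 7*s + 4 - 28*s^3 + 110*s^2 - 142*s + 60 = -28*s^3 + 113*s^2 - 148*s + 63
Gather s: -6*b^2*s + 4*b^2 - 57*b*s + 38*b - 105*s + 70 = 4*b^2 + 38*b + s*(-6*b^2 - 57*b - 105) + 70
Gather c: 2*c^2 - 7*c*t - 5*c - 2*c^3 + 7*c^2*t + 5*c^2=-2*c^3 + c^2*(7*t + 7) + c*(-7*t - 5)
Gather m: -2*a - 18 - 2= -2*a - 20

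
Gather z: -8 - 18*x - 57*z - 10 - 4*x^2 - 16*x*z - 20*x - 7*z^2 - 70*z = -4*x^2 - 38*x - 7*z^2 + z*(-16*x - 127) - 18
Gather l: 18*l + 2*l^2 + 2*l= 2*l^2 + 20*l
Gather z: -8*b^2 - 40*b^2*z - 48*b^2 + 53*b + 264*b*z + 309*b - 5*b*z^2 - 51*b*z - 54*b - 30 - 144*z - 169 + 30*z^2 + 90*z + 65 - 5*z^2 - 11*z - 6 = -56*b^2 + 308*b + z^2*(25 - 5*b) + z*(-40*b^2 + 213*b - 65) - 140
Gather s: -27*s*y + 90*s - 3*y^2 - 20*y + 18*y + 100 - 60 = s*(90 - 27*y) - 3*y^2 - 2*y + 40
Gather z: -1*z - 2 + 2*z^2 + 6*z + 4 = 2*z^2 + 5*z + 2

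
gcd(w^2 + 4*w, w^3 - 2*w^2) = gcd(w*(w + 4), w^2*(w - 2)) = w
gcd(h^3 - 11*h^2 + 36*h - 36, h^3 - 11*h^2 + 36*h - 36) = h^3 - 11*h^2 + 36*h - 36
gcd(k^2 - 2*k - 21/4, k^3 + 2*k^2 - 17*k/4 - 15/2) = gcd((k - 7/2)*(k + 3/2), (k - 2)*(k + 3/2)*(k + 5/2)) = k + 3/2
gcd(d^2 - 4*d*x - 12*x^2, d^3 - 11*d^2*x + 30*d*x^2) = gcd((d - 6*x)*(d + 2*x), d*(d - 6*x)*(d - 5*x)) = -d + 6*x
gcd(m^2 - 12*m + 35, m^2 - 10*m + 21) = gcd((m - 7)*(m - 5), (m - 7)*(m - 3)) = m - 7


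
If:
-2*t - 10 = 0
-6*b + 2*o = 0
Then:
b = o/3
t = -5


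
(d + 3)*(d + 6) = d^2 + 9*d + 18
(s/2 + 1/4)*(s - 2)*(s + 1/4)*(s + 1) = s^4/2 - s^3/8 - 21*s^2/16 - 13*s/16 - 1/8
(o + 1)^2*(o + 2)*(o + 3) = o^4 + 7*o^3 + 17*o^2 + 17*o + 6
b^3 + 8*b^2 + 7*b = b*(b + 1)*(b + 7)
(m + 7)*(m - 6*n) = m^2 - 6*m*n + 7*m - 42*n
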